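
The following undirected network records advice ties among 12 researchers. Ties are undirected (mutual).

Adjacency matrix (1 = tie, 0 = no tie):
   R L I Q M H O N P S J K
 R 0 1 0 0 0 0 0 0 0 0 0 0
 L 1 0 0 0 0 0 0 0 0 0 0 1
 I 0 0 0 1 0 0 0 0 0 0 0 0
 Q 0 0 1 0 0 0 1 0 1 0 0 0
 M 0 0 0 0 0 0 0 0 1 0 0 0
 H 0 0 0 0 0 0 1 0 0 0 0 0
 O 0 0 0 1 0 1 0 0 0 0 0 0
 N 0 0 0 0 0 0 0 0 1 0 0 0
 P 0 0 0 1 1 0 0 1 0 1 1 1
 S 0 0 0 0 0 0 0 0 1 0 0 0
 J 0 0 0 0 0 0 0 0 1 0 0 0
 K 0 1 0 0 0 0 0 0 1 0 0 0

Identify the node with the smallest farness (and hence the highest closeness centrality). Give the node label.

P

Farness (sum of distances to all others) for each node — H:40, I:32, J:28, K:24, L:32, M:28, N:28, O:30, P:18, Q:22, R:42, S:28.
The smallest farness is 18, for P, so P has the highest closeness.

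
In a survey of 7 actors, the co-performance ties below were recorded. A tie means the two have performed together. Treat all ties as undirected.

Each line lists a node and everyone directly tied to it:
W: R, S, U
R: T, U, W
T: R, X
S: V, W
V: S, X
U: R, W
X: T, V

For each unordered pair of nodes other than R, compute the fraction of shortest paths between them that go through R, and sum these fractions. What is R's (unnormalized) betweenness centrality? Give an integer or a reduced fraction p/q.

4

Pairs whose geodesics pass through R — T–S: 1/2; T–W: 1; T–U: 1; X–W: 1/2; X–U: 1.
All other pairs contribute 0.
Summing the contributions gives betweenness(R) = 4.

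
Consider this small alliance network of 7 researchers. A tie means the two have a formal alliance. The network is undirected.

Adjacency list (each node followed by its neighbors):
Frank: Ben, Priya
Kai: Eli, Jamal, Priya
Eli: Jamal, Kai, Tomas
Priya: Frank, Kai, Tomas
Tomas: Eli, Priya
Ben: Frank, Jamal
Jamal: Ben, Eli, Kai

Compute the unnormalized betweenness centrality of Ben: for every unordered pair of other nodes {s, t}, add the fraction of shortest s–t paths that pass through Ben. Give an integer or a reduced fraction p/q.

Pairs whose geodesics pass through Ben — Frank–Jamal: 1; Frank–Eli: 1/3.
All other pairs contribute 0.
Summing the contributions gives betweenness(Ben) = 4/3.

4/3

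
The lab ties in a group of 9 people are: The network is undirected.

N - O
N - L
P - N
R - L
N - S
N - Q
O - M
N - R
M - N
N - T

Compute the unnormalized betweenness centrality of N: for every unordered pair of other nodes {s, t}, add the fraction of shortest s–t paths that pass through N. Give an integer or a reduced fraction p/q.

Pairs whose geodesics pass through N — S–O: 1; S–R: 1; S–M: 1; S–L: 1; S–P: 1; S–T: 1; S–Q: 1; O–R: 1; O–L: 1; O–P: 1; O–T: 1; O–Q: 1; R–M: 1; R–P: 1 … (+12 more pairs).
All other pairs contribute 0.
Summing the contributions gives betweenness(N) = 26.

26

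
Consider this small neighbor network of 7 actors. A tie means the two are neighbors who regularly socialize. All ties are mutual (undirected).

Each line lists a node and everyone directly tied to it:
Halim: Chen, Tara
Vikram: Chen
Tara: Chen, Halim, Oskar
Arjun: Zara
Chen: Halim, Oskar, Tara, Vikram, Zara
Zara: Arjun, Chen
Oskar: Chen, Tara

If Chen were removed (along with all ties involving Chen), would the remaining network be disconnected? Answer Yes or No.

Yes

Removing Chen leaves {Halim, Oskar, and Tara} with no path to {Vikram}, so the network splits into 3 components. Chen is a cut vertex.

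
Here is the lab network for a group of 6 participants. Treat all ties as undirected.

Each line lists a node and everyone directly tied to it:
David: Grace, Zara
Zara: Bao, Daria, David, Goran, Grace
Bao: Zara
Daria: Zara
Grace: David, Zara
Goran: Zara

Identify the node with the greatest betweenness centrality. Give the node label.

Zara

Unnormalized betweenness of each node: Bao:0, Daria:0, David:0, Goran:0, Grace:0, Zara:9.
Zara has the largest value, 9, making it the main broker — the node through which the most shortest paths run.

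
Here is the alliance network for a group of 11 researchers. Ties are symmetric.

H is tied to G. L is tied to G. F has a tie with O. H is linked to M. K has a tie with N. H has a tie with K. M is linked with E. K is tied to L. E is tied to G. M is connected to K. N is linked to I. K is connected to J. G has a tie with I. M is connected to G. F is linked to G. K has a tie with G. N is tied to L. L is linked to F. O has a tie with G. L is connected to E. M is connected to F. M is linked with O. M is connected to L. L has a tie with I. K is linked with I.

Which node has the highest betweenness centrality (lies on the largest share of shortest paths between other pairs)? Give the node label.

Unnormalized betweenness of each node: E:0, F:1/2, G:26/3, H:0, I:1/2, J:0, K:37/3, L:19/3, M:17/3, N:0, O:0.
K has the largest value, 37/3, making it the main broker — the node through which the most shortest paths run.

K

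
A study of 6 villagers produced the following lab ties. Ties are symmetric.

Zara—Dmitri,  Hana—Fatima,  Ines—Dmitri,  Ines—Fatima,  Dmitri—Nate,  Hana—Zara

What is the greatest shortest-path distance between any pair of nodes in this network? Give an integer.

3

Eccentricity of each node (its greatest distance to any other): Dmitri:2, Fatima:3, Hana:3, Ines:2, Nate:3, Zara:2.
The maximum eccentricity is 3, realized for instance by the pair Hana–Nate via Hana – Zara – Dmitri – Nate. So the diameter is 3.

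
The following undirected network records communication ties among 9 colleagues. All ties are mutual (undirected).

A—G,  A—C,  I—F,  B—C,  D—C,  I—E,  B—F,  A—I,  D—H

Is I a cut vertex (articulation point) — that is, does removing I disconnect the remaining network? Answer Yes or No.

Yes

Removing I leaves {A, B, C, D, F, G, and H} with no path to {E}, so the network splits into 2 components. I is a cut vertex.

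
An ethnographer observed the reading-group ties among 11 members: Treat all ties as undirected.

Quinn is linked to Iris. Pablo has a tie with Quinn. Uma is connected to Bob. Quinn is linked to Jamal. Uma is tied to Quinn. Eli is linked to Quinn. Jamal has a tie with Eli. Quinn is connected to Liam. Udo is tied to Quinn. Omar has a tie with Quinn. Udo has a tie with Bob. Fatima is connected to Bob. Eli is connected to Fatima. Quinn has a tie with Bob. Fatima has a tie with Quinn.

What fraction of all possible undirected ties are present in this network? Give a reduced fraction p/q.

3/11

There are 15 edges and 11 nodes, so the maximum possible is C(11,2) = 55.
Density = 15/55 = 3/11.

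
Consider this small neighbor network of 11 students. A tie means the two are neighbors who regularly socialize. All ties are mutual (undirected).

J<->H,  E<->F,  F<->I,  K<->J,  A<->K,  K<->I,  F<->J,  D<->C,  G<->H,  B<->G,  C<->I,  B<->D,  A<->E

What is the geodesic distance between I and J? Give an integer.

One shortest route is I – K – J, which uses 2 edges, and I and J are not directly tied, so nothing shorter exists. So d(I,J) = 2.

2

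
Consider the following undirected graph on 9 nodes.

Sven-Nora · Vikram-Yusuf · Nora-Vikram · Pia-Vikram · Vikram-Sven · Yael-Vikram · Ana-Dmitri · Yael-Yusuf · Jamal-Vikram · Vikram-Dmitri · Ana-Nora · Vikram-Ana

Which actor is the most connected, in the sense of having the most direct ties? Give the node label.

Degrees — Ana:3, Dmitri:2, Jamal:1, Nora:3, Pia:1, Sven:2, Vikram:8, Yael:2, Yusuf:2.
The maximum is 8, attained only by Vikram.

Vikram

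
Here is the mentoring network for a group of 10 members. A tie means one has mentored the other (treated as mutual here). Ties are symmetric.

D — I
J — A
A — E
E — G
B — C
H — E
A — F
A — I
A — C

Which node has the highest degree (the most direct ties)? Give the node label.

A

Degrees — A:5, B:1, C:2, D:1, E:3, F:1, G:1, H:1, I:2, J:1.
The maximum is 5, attained only by A.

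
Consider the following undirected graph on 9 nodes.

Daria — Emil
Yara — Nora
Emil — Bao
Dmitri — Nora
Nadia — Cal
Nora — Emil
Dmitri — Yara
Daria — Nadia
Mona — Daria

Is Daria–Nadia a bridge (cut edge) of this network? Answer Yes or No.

Yes

Without the Daria–Nadia edge there is no alternate route between Daria and Nadia, so the network disconnects. It is a bridge.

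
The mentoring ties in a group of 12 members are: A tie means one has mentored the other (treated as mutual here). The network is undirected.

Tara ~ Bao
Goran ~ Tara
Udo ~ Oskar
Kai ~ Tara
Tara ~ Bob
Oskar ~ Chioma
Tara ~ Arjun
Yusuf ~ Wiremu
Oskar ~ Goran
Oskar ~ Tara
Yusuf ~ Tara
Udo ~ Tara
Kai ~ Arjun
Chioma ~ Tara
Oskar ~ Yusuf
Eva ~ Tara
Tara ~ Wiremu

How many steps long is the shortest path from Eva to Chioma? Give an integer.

One shortest route is Eva – Tara – Chioma, which uses 2 edges, and Eva and Chioma are not directly tied, so nothing shorter exists. So d(Eva,Chioma) = 2.

2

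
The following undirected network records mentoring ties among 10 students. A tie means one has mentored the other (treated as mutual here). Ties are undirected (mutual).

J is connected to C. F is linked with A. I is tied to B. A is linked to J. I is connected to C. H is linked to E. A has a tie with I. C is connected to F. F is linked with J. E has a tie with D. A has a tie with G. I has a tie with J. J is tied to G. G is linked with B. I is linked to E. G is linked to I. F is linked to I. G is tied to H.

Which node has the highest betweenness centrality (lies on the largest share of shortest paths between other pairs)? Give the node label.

I

Unnormalized betweenness of each node: A:7/12, B:0, C:0, D:0, E:109/12, F:1/3, G:71/12, H:1, I:49/3, J:7/4.
I has the largest value, 49/3, making it the main broker — the node through which the most shortest paths run.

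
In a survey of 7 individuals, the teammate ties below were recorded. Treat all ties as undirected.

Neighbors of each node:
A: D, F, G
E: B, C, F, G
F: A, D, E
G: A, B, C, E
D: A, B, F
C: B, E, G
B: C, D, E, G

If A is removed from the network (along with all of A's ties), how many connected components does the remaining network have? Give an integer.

A's neighbors (D, F, and G) remain reachable from one another through other ties, so the rest of the network stays in one piece.

1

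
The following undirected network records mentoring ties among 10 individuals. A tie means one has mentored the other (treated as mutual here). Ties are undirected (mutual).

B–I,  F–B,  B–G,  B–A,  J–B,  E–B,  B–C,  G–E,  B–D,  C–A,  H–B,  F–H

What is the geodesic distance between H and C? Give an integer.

2

One shortest route is H – B – C, which uses 2 edges, and H and C are not directly tied, so nothing shorter exists. So d(H,C) = 2.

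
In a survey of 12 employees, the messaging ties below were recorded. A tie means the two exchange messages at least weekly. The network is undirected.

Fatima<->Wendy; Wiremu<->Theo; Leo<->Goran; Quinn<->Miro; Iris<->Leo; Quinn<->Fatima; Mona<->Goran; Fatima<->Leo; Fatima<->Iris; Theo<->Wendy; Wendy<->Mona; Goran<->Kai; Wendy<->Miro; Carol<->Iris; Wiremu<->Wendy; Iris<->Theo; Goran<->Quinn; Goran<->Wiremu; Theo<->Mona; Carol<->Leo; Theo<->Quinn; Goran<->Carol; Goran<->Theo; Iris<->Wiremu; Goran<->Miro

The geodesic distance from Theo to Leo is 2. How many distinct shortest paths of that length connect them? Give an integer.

The shortest distance is 2. The length-2 paths are: Theo–Iris–Leo; Theo–Goran–Leo.
That gives 2 distinct shortest paths.

2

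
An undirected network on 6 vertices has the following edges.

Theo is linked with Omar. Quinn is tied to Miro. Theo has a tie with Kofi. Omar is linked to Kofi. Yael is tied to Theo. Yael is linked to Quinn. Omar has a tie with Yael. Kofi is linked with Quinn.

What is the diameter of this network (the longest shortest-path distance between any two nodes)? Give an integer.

3

Eccentricity of each node (its greatest distance to any other): Kofi:2, Miro:3, Omar:3, Quinn:2, Theo:3, Yael:2.
The maximum eccentricity is 3, realized for instance by the pair Miro–Omar via Miro – Quinn – Kofi – Omar. So the diameter is 3.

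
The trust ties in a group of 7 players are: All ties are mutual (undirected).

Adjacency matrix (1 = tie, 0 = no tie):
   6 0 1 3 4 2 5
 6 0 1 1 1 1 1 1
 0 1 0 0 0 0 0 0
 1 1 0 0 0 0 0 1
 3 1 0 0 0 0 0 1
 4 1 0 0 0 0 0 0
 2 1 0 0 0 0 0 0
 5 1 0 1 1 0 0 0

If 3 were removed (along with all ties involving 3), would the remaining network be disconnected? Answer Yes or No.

Even without 3, every remaining node can still reach every other (the residual graph is connected), so 3 is not a cut vertex.

No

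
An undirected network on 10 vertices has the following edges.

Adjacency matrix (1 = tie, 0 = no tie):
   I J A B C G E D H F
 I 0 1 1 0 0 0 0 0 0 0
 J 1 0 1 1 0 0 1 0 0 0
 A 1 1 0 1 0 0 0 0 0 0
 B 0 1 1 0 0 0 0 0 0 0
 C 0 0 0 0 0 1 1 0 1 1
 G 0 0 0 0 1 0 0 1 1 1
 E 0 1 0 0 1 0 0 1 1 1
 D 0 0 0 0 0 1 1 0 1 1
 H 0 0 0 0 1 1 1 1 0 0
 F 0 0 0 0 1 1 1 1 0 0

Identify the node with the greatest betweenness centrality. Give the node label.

Unnormalized betweenness of each node: A:1/2, B:0, C:3/2, D:3/2, E:41/2, F:3/2, G:1/2, H:3/2, I:0, J:37/2.
E has the largest value, 41/2, making it the main broker — the node through which the most shortest paths run.

E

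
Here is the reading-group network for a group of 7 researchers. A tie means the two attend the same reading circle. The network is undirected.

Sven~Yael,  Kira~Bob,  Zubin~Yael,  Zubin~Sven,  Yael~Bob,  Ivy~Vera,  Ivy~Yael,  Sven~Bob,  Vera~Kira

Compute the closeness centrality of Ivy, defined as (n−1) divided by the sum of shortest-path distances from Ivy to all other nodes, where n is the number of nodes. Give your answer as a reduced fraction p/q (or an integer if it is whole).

Distances from Ivy: Bob:2, Kira:2, Sven:2, Vera:1, Yael:1, Zubin:2. Sum = 10.
n = 7, so closeness = 6/10 = 3/5.

3/5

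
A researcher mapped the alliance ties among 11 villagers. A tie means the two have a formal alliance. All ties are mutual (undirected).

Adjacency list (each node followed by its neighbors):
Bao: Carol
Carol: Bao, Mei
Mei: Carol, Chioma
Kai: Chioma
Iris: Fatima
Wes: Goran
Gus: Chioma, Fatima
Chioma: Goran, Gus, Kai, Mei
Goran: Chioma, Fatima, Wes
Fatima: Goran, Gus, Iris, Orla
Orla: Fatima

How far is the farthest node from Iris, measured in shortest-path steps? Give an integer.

Distances from Iris: Bao:6, Carol:5, Chioma:3, Fatima:1, Goran:2, Gus:2, Kai:4, Mei:4, Orla:2, Wes:3.
The largest is 6 (to Bao), so the eccentricity of Iris is 6.

6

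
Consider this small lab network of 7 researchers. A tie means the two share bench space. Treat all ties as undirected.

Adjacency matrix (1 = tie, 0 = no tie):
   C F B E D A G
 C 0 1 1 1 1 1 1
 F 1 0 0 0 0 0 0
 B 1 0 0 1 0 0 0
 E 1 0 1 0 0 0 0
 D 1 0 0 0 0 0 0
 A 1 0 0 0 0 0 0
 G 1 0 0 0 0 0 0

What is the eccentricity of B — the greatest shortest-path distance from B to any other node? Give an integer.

Distances from B: A:2, C:1, D:2, E:1, F:2, G:2.
The largest is 2 (to F, D, A, and G), so the eccentricity of B is 2.

2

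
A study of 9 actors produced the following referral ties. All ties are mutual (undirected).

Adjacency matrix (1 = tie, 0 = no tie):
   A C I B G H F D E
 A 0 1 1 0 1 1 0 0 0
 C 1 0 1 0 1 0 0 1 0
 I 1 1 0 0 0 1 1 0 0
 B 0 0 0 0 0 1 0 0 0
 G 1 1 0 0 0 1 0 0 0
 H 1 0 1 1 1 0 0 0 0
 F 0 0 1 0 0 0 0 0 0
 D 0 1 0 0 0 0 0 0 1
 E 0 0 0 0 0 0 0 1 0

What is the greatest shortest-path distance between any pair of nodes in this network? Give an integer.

Eccentricity of each node (its greatest distance to any other): A:3, B:5, C:3, D:4, E:5, F:4, G:3, H:4, I:3.
The maximum eccentricity is 5, realized for instance by the pair B–E via B – H – A – C – D – E. So the diameter is 5.

5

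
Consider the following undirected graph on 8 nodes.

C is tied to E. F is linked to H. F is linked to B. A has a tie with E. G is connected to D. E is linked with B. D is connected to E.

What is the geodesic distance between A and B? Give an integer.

One shortest route is A – E – B, which uses 2 edges, and A and B are not directly tied, so nothing shorter exists. So d(A,B) = 2.

2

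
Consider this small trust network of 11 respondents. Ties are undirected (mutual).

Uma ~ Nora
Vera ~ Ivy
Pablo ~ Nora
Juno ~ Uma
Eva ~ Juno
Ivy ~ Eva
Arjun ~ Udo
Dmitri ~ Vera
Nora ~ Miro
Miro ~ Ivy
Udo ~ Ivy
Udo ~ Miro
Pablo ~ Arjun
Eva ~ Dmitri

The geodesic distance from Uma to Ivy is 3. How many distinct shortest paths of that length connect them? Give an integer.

2

The shortest distance is 3. The length-3 paths are: Uma–Nora–Miro–Ivy; Uma–Juno–Eva–Ivy.
That gives 2 distinct shortest paths.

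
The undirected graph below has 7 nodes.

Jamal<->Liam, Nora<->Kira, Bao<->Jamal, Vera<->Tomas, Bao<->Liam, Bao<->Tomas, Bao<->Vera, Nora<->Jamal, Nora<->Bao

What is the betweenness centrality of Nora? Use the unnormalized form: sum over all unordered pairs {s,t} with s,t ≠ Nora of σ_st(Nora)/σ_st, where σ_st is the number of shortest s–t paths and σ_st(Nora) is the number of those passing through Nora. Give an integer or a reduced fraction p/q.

Pairs whose geodesics pass through Nora — Kira–Bao: 1; Kira–Vera: 1; Kira–Jamal: 1; Kira–Tomas: 1; Kira–Liam: 2/2.
All other pairs contribute 0.
Summing the contributions gives betweenness(Nora) = 5.

5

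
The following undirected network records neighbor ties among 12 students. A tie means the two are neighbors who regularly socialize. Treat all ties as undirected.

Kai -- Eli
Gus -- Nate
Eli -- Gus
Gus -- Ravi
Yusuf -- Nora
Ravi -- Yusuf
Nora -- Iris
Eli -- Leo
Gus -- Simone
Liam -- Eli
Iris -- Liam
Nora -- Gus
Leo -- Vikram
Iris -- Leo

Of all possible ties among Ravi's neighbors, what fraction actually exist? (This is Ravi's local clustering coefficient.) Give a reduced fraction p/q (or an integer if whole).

Ravi's neighbors: Gus and Yusuf (k = 2).
Possible neighbor pairs: C(2,2) = 1. Edges among them: none → e = 0.
Clustering(Ravi) = 0/1.

0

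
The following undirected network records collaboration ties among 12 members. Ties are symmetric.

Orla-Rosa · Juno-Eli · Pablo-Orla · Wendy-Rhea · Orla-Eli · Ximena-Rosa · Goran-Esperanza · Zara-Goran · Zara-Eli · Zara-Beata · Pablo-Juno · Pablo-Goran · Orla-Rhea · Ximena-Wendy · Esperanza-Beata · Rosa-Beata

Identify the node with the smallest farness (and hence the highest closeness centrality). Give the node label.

Farness (sum of distances to all others) for each node — Beata:23, Eli:22, Esperanza:28, Goran:25, Juno:28, Orla:19, Pablo:22, Rhea:26, Rosa:21, Wendy:31, Ximena:28, Zara:23.
The smallest farness is 19, for Orla, so Orla has the highest closeness.

Orla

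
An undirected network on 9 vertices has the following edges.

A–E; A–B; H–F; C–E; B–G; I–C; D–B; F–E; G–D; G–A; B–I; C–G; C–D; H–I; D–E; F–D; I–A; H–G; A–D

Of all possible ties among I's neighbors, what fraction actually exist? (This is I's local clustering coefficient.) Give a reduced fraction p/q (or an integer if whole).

I's neighbors: A, B, C, and H (k = 4).
Possible neighbor pairs: C(4,2) = 6. Edges among them: A–B → e = 1.
Clustering(I) = 1/6.

1/6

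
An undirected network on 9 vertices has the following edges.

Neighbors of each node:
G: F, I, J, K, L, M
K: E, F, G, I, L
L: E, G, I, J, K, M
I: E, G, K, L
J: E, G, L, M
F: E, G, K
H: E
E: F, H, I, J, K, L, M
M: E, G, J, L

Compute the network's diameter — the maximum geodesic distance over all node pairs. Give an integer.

Eccentricity of each node (its greatest distance to any other): E:2, F:2, G:3, H:3, I:2, J:2, K:2, L:2, M:2.
The maximum eccentricity is 3, realized for instance by the pair H–G via H – E – M – G. So the diameter is 3.

3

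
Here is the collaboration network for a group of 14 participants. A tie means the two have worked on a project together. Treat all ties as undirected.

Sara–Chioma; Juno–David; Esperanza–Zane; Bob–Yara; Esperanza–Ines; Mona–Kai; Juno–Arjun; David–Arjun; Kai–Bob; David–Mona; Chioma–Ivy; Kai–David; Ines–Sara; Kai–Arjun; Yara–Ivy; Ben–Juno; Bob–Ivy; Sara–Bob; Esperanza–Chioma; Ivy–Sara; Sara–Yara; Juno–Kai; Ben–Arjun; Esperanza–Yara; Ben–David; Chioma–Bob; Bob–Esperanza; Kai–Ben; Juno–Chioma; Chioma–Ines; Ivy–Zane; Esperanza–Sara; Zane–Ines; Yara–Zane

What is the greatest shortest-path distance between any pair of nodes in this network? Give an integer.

Eccentricity of each node (its greatest distance to any other): Arjun:4, Ben:4, Bob:2, Chioma:3, David:4, Esperanza:3, Ines:4, Ivy:3, Juno:3, Kai:3, Mona:4, Sara:3, Yara:3, Zane:4.
The maximum eccentricity is 4, realized for instance by the pair Ines–Mona via Ines – Sara – Bob – Kai – Mona. So the diameter is 4.

4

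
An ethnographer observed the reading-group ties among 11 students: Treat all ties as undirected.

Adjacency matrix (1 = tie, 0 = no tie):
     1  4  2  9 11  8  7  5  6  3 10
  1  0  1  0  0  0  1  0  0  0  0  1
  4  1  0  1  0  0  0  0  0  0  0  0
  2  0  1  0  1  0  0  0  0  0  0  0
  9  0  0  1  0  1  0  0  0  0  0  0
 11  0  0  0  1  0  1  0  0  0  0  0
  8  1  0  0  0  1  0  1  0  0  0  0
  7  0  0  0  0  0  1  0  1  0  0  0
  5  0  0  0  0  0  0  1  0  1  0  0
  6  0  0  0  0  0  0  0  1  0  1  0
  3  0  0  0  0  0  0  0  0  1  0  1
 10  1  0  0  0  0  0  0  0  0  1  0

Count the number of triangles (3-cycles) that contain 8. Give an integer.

0

8's neighbors are 1, 7, and 11, but none of them are tied to each other, so no triangle contains 8.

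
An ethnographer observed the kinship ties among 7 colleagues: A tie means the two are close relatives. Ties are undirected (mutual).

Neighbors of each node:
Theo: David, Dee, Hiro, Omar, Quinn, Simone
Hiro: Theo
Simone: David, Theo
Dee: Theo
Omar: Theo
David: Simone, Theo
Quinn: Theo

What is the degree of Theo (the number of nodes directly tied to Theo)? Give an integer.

Theo is directly tied to David, Dee, Hiro, Omar, Quinn, and Simone. That is 6 neighbors, so the degree of Theo is 6.

6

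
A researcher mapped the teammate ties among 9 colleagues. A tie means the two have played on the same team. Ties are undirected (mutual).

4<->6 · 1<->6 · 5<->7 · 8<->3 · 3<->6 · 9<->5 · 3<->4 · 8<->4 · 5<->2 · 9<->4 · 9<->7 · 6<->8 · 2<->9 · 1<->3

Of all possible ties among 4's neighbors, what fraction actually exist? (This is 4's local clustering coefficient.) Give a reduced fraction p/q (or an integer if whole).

1/2

4's neighbors: 3, 6, 8, and 9 (k = 4).
Possible neighbor pairs: C(4,2) = 6. Edges among them: 3–6, 3–8, 6–8 → e = 3.
Clustering(4) = 3/6 = 1/2.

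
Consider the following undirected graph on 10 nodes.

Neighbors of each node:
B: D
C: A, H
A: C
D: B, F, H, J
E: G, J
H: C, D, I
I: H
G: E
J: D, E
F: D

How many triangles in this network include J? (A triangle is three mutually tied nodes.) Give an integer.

0

J's neighbors are D and E, but none of them are tied to each other, so no triangle contains J.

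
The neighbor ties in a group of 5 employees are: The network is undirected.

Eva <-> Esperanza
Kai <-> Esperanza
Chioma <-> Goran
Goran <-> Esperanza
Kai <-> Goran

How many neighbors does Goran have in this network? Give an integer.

3

Goran is directly tied to Chioma, Esperanza, and Kai. That is 3 neighbors, so the degree of Goran is 3.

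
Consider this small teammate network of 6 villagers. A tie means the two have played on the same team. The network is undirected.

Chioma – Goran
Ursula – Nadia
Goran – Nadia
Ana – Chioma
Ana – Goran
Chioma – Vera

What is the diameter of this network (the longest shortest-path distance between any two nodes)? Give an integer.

Eccentricity of each node (its greatest distance to any other): Ana:3, Chioma:3, Goran:2, Nadia:3, Ursula:4, Vera:4.
The maximum eccentricity is 4, realized for instance by the pair Ursula–Vera via Ursula – Nadia – Goran – Chioma – Vera. So the diameter is 4.

4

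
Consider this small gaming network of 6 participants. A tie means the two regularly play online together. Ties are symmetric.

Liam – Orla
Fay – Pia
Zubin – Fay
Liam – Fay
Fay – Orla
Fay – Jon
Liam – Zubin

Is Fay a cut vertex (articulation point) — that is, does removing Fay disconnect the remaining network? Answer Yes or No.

Yes

Removing Fay leaves {Liam, Orla, and Zubin} with no path to {Pia}, so the network splits into 3 components. Fay is a cut vertex.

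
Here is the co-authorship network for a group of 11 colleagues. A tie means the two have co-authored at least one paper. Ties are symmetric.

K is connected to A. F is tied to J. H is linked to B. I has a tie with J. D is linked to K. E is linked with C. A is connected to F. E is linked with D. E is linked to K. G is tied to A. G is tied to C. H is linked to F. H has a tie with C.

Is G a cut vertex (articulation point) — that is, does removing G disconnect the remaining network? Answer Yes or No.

No

Even without G, every remaining node can still reach every other (the residual graph is connected), so G is not a cut vertex.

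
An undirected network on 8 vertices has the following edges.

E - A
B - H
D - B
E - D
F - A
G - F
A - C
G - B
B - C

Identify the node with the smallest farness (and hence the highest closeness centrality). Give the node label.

B

Farness (sum of distances to all others) for each node — A:12, B:10, C:12, D:13, E:14, F:14, G:13, H:16.
The smallest farness is 10, for B, so B has the highest closeness.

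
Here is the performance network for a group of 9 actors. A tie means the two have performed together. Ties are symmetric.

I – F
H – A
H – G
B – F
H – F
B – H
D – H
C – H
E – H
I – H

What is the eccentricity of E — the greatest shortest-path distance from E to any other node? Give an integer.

Distances from E: A:2, B:2, C:2, D:2, F:2, G:2, H:1, I:2.
The largest is 2 (to F, A, G, C, D, B, and I), so the eccentricity of E is 2.

2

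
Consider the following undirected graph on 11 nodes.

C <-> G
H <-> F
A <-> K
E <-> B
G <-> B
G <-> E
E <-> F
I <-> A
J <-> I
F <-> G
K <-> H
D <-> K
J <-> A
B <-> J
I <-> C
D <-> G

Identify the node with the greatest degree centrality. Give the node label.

G

Degrees — A:3, B:3, C:2, D:2, E:3, F:3, G:5, H:2, I:3, J:3, K:3.
The maximum is 5, attained only by G.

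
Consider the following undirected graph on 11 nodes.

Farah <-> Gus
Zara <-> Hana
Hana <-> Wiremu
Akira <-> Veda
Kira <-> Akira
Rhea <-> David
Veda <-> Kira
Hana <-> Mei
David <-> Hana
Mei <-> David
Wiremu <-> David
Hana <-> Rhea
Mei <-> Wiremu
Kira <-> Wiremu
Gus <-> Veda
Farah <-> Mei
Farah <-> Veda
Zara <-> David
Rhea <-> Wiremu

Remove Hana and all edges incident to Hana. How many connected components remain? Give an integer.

1

Hana's neighbors (David, Mei, Rhea, Wiremu, and Zara) remain reachable from one another through other ties, so the rest of the network stays in one piece.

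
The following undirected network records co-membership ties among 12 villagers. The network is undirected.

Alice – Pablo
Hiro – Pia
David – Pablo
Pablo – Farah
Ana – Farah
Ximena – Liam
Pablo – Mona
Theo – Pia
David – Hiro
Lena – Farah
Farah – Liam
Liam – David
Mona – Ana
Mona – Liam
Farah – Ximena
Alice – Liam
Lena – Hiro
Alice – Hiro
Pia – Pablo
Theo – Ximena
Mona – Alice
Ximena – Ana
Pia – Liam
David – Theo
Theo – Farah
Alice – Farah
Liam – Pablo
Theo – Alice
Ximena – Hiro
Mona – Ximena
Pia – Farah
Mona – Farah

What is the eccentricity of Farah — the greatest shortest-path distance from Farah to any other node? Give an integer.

Distances from Farah: Alice:1, Ana:1, David:2, Hiro:2, Lena:1, Liam:1, Mona:1, Pablo:1, Pia:1, Theo:1, Ximena:1.
The largest is 2 (to Hiro and David), so the eccentricity of Farah is 2.

2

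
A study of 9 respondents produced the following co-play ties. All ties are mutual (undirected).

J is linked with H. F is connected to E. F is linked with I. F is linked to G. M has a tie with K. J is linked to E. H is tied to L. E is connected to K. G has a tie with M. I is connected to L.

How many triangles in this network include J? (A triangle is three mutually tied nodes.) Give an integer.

J's neighbors are E and H, but none of them are tied to each other, so no triangle contains J.

0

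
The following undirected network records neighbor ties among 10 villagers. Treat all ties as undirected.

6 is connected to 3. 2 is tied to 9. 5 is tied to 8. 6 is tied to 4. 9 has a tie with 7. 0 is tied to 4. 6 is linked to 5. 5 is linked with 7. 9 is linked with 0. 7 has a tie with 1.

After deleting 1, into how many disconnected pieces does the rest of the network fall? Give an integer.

1

1's neighbors (7) remain reachable from one another through other ties, so the rest of the network stays in one piece.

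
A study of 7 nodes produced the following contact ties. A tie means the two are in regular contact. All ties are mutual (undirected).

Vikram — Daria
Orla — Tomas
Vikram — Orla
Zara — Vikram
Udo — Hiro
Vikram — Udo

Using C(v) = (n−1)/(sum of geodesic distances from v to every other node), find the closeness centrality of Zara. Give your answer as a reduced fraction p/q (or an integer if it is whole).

Distances from Zara: Daria:2, Hiro:3, Orla:2, Tomas:3, Udo:2, Vikram:1. Sum = 13.
n = 7, so closeness = 6/13.

6/13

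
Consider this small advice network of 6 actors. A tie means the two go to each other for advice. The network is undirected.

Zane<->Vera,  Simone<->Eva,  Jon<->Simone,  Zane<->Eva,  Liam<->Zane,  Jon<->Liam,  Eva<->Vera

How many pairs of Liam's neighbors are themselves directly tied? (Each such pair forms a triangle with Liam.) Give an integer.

0

Liam's neighbors are Jon and Zane, but none of them are tied to each other, so no triangle contains Liam.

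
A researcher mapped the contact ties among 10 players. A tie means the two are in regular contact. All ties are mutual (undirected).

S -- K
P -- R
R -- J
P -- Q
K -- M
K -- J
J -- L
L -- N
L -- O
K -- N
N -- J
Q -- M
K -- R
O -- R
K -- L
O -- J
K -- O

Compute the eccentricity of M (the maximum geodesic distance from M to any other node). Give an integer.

Distances from M: J:2, K:1, L:2, N:2, O:2, P:2, Q:1, R:2, S:2.
The largest is 2 (to J, S, R, L, O, N, and P), so the eccentricity of M is 2.

2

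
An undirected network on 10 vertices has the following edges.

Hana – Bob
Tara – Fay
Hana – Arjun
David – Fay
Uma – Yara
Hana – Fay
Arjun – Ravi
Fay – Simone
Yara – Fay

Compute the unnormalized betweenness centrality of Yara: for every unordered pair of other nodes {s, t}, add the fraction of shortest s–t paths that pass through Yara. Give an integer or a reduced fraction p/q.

8

Pairs whose geodesics pass through Yara — Ravi–Uma: 1; Hana–Uma: 1; Uma–Tara: 1; Uma–Arjun: 1; Uma–Fay: 1; Uma–Bob: 1; Uma–Simone: 1; Uma–David: 1.
All other pairs contribute 0.
Summing the contributions gives betweenness(Yara) = 8.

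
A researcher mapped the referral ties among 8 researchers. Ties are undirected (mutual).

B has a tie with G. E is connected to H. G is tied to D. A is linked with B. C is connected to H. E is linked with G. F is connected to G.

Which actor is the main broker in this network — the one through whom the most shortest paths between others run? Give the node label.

G

Unnormalized betweenness of each node: A:0, B:6, C:0, D:0, E:10, F:0, G:17, H:6.
G has the largest value, 17, making it the main broker — the node through which the most shortest paths run.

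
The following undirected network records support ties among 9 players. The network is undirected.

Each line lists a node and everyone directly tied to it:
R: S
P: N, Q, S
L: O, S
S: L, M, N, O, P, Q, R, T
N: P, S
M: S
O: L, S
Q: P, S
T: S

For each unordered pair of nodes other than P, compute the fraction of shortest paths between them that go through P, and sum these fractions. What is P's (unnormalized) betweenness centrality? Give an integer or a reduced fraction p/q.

1/2

Pairs whose geodesics pass through P — N–Q: 1/2.
All other pairs contribute 0.
Summing the contributions gives betweenness(P) = 1/2.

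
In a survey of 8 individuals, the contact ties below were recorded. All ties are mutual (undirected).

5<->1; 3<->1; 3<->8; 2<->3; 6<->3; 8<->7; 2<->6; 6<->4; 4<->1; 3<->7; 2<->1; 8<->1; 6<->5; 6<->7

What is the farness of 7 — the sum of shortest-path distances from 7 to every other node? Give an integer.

11

Distances from 7: 1:2, 2:2, 3:1, 4:2, 5:2, 6:1, 8:1.
Sum = 2 + 2 + 1 + 2 + 2 + 1 + 1 = 11.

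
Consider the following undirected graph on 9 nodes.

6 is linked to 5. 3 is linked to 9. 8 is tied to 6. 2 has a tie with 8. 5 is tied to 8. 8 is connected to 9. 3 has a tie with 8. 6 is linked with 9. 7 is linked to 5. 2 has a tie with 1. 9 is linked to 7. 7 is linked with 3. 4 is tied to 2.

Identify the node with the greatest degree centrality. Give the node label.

Degrees — 1:1, 2:3, 3:3, 4:1, 5:3, 6:3, 7:3, 8:5, 9:4.
The maximum is 5, attained only by 8.

8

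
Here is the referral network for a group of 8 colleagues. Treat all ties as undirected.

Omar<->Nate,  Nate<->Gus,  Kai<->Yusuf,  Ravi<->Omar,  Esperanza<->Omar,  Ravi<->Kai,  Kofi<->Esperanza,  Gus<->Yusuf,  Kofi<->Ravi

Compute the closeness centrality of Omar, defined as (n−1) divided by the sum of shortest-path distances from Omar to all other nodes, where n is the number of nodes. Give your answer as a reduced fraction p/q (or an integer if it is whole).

7/12

Distances from Omar: Esperanza:1, Gus:2, Kai:2, Kofi:2, Nate:1, Ravi:1, Yusuf:3. Sum = 12.
n = 8, so closeness = 7/12.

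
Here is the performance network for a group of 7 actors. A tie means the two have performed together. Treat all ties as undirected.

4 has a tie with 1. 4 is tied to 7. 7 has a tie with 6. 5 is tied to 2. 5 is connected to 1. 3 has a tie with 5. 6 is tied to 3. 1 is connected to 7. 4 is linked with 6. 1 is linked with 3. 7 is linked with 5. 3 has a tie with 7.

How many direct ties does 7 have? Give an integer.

5

7 is directly tied to 1, 3, 4, 5, and 6. That is 5 neighbors, so the degree of 7 is 5.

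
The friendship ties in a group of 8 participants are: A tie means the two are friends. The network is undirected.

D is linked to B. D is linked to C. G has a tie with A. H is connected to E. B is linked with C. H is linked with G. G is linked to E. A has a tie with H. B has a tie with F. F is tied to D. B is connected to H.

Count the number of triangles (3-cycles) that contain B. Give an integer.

B's neighbors: C, D, F, and H.
Neighbor pairs that are themselves tied: B–C–D; B–D–F. Each forms one triangle with B, for 2 in total.

2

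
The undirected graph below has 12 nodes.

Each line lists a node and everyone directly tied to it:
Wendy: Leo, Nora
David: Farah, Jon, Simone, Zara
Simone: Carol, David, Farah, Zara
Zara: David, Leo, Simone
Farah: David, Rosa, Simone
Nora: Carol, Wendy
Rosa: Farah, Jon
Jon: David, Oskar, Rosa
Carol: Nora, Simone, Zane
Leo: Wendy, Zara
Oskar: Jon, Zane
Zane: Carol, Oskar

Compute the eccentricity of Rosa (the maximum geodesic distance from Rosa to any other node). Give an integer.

Distances from Rosa: Carol:3, David:2, Farah:1, Jon:1, Leo:4, Nora:4, Oskar:2, Simone:2, Wendy:5, Zane:3, Zara:3.
The largest is 5 (to Wendy), so the eccentricity of Rosa is 5.

5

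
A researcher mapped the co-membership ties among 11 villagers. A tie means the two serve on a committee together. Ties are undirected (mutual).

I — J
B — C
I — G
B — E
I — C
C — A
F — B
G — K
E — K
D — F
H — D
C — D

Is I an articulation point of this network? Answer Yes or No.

Removing I leaves {A, B, C, D, E, F, G, H, and K} with no path to {J}, so the network splits into 2 components. I is a cut vertex.

Yes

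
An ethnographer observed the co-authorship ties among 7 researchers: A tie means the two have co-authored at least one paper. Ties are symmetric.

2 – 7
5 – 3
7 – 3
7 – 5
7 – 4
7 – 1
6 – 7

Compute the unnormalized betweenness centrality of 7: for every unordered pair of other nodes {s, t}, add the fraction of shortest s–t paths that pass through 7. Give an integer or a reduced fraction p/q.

14

Pairs whose geodesics pass through 7 — 3–6: 1; 3–2: 1; 3–4: 1; 3–1: 1; 6–2: 1; 6–4: 1; 6–1: 1; 6–5: 1; 2–4: 1; 2–1: 1; 2–5: 1; 4–1: 1; 4–5: 1; 1–5: 1.
All other pairs contribute 0.
Summing the contributions gives betweenness(7) = 14.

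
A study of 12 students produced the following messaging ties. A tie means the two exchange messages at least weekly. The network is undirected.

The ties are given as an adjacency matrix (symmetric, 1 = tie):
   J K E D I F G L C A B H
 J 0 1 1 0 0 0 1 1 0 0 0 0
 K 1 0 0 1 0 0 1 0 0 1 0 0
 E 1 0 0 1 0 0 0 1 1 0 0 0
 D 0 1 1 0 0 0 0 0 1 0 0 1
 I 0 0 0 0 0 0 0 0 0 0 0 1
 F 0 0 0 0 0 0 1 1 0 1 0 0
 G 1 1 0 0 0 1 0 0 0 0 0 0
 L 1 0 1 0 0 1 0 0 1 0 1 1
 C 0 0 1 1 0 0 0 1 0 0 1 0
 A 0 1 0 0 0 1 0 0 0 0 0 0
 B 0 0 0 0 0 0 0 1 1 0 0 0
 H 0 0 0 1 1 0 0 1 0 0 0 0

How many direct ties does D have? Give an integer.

D is directly tied to C, E, H, and K. That is 4 neighbors, so the degree of D is 4.

4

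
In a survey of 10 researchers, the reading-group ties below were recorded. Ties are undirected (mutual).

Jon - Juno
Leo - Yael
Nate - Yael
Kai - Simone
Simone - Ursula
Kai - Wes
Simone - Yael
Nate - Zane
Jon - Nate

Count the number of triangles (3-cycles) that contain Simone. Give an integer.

Simone's neighbors are Kai, Ursula, and Yael, but none of them are tied to each other, so no triangle contains Simone.

0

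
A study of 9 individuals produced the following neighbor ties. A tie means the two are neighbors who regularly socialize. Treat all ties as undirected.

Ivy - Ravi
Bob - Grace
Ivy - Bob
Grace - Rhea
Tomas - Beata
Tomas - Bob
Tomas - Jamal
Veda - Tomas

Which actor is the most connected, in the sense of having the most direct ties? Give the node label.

Tomas

Degrees — Beata:1, Bob:3, Grace:2, Ivy:2, Jamal:1, Ravi:1, Rhea:1, Tomas:4, Veda:1.
The maximum is 4, attained only by Tomas.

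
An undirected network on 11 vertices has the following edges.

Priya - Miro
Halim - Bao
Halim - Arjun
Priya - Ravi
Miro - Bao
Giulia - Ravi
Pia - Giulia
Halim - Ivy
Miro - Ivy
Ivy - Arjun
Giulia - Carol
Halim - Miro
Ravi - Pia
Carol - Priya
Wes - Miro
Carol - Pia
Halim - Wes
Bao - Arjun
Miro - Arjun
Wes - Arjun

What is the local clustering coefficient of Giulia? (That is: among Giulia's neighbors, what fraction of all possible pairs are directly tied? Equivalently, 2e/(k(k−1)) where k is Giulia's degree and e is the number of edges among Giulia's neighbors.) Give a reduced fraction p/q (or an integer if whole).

2/3

Giulia's neighbors: Carol, Pia, and Ravi (k = 3).
Possible neighbor pairs: C(3,2) = 3. Edges among them: Carol–Pia, Pia–Ravi → e = 2.
Clustering(Giulia) = 2/3.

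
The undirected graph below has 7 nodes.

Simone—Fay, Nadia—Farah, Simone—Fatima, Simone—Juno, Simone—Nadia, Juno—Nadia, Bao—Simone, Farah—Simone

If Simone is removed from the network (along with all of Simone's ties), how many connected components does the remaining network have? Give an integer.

Without Simone, the remaining ties split the others into: {Fay}; {Farah, Juno, Nadia}; {Fatima}; {Bao}.
That's 4 separate components.

4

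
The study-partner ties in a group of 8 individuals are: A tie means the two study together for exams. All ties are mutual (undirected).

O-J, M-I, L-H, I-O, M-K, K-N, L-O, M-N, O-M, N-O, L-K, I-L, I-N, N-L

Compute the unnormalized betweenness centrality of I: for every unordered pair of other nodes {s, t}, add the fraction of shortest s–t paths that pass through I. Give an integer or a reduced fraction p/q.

1/2

Pairs whose geodesics pass through I — H–M: 1/4; L–M: 1/4.
All other pairs contribute 0.
Summing the contributions gives betweenness(I) = 1/2.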